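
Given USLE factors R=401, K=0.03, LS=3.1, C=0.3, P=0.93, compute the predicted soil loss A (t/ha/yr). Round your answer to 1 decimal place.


Step 1: A = R * K * LS * C * P
Step 2: R * K = 401 * 0.03 = 12.03
Step 3: (R*K) * LS = 12.03 * 3.1 = 37.293
Step 4: * C * P = 37.293 * 0.3 * 0.93 = 10.4
Step 5: A = 10.4 t/(ha*yr)

10.4


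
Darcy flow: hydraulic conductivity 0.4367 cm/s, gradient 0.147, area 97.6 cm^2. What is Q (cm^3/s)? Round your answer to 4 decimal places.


Step 1: Apply Darcy's law: Q = K * i * A
Step 2: Q = 0.4367 * 0.147 * 97.6
Step 3: Q = 6.2654 cm^3/s

6.2654


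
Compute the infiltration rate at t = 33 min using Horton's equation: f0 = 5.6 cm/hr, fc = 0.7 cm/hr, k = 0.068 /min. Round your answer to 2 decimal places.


Step 1: f = fc + (f0 - fc) * exp(-k * t)
Step 2: exp(-0.068 * 33) = 0.106034
Step 3: f = 0.7 + (5.6 - 0.7) * 0.106034
Step 4: f = 0.7 + 4.9 * 0.106034
Step 5: f = 1.22 cm/hr

1.22


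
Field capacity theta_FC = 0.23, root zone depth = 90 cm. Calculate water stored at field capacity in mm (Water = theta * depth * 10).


Step 1: Water (mm) = theta_FC * depth (cm) * 10
Step 2: Water = 0.23 * 90 * 10
Step 3: Water = 207.0 mm

207.0


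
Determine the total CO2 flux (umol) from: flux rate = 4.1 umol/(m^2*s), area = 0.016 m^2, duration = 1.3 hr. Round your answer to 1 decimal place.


Step 1: Convert time to seconds: 1.3 hr * 3600 = 4680.0 s
Step 2: Total = flux * area * time_s
Step 3: Total = 4.1 * 0.016 * 4680.0
Step 4: Total = 307.0 umol

307.0


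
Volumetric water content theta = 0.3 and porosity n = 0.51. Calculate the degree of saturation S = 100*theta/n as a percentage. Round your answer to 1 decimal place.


Step 1: S = 100 * theta_v / n
Step 2: S = 100 * 0.3 / 0.51
Step 3: S = 58.8%

58.8


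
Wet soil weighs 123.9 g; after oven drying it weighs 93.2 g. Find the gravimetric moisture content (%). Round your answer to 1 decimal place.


Step 1: Water mass = wet - dry = 123.9 - 93.2 = 30.7 g
Step 2: w = 100 * water mass / dry mass
Step 3: w = 100 * 30.7 / 93.2 = 32.9%

32.9


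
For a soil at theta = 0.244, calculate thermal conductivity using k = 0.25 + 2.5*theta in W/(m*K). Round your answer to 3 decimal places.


Step 1: k = 0.25 + 2.5 * theta
Step 2: k = 0.25 + 2.5 * 0.244
Step 3: k = 0.25 + 0.61
Step 4: k = 0.86 W/(m*K)

0.86


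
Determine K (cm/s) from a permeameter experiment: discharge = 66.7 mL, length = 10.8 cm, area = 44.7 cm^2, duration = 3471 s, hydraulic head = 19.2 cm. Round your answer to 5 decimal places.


Step 1: K = Q * L / (A * t * h)
Step 2: Numerator = 66.7 * 10.8 = 720.36
Step 3: Denominator = 44.7 * 3471 * 19.2 = 2978951.04
Step 4: K = 720.36 / 2978951.04 = 0.00024 cm/s

0.00024


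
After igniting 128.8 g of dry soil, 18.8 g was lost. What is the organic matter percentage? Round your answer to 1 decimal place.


Step 1: OM% = 100 * LOI / sample mass
Step 2: OM = 100 * 18.8 / 128.8
Step 3: OM = 14.6%

14.6


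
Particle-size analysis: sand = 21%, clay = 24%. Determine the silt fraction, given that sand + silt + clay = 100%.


Step 1: sand + silt + clay = 100%
Step 2: silt = 100 - sand - clay
Step 3: silt = 100 - 21 - 24
Step 4: silt = 55%

55


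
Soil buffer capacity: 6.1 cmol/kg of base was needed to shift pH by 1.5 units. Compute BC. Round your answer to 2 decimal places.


Step 1: BC = change in base / change in pH
Step 2: BC = 6.1 / 1.5
Step 3: BC = 4.07 cmol/(kg*pH unit)

4.07


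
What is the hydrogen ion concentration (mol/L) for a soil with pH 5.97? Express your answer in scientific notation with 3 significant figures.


Step 1: [H+] = 10^(-pH)
Step 2: [H+] = 10^(-5.97)
Step 3: [H+] = 1.07e-06 mol/L

1.07e-06


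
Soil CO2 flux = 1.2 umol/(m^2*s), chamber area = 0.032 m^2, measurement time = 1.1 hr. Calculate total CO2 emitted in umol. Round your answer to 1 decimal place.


Step 1: Convert time to seconds: 1.1 hr * 3600 = 3960.0 s
Step 2: Total = flux * area * time_s
Step 3: Total = 1.2 * 0.032 * 3960.0
Step 4: Total = 152.1 umol

152.1


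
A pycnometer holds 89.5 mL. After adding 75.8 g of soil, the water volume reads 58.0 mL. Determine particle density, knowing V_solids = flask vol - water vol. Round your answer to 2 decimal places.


Step 1: Volume of solids = flask volume - water volume with soil
Step 2: V_solids = 89.5 - 58.0 = 31.5 mL
Step 3: Particle density = mass / V_solids = 75.8 / 31.5 = 2.41 g/cm^3

2.41


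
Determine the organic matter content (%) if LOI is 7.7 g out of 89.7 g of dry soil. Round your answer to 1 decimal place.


Step 1: OM% = 100 * LOI / sample mass
Step 2: OM = 100 * 7.7 / 89.7
Step 3: OM = 8.6%

8.6


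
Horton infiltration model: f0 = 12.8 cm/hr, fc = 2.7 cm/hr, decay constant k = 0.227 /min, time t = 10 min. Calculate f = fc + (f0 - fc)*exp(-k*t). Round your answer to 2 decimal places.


Step 1: f = fc + (f0 - fc) * exp(-k * t)
Step 2: exp(-0.227 * 10) = 0.103312
Step 3: f = 2.7 + (12.8 - 2.7) * 0.103312
Step 4: f = 2.7 + 10.1 * 0.103312
Step 5: f = 3.74 cm/hr

3.74


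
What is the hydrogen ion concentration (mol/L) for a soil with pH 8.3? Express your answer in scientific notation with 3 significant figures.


Step 1: [H+] = 10^(-pH)
Step 2: [H+] = 10^(-8.3)
Step 3: [H+] = 5.01e-09 mol/L

5.01e-09


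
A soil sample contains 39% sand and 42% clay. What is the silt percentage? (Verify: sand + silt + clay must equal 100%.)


Step 1: sand + silt + clay = 100%
Step 2: silt = 100 - sand - clay
Step 3: silt = 100 - 39 - 42
Step 4: silt = 19%

19


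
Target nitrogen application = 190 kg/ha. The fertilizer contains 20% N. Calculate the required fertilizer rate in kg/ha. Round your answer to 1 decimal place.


Step 1: Fertilizer rate = target N / (N content / 100)
Step 2: Rate = 190 / (20 / 100)
Step 3: Rate = 190 / 0.2
Step 4: Rate = 950.0 kg/ha

950.0


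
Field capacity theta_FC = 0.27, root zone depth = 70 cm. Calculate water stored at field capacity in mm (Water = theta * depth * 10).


Step 1: Water (mm) = theta_FC * depth (cm) * 10
Step 2: Water = 0.27 * 70 * 10
Step 3: Water = 189.0 mm

189.0


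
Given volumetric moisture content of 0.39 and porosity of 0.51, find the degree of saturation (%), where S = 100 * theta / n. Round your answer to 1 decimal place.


Step 1: S = 100 * theta_v / n
Step 2: S = 100 * 0.39 / 0.51
Step 3: S = 76.5%

76.5


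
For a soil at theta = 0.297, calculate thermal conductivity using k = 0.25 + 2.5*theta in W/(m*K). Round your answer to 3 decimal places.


Step 1: k = 0.25 + 2.5 * theta
Step 2: k = 0.25 + 2.5 * 0.297
Step 3: k = 0.25 + 0.743
Step 4: k = 0.993 W/(m*K)

0.993


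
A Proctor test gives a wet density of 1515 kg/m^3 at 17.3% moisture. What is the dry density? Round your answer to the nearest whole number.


Step 1: Dry density = wet density / (1 + w/100)
Step 2: Dry density = 1515 / (1 + 17.3/100)
Step 3: Dry density = 1515 / 1.173
Step 4: Dry density = 1292 kg/m^3

1292


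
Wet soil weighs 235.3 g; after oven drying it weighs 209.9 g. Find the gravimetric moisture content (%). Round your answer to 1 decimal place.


Step 1: Water mass = wet - dry = 235.3 - 209.9 = 25.4 g
Step 2: w = 100 * water mass / dry mass
Step 3: w = 100 * 25.4 / 209.9 = 12.1%

12.1


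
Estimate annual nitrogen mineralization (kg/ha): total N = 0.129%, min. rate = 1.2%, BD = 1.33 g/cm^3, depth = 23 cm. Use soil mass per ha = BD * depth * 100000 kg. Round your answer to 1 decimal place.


Step 1: Soil mass per ha = BD * depth * 100000 = 1.33 * 23 * 100000 = 3059000 kg
Step 2: Total N pool = soil mass * N%/100 = 3059000 * 0.129/100 = 3946.11 kg/ha
Step 3: N mineralized = N pool * rate%/100 = 3946.11 * 1.2/100 = 47.4 kg/ha/yr

47.4


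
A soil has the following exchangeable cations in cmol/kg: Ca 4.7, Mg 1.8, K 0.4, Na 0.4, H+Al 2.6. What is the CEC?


Step 1: CEC = Ca + Mg + K + Na + (H+Al)
Step 2: CEC = 4.7 + 1.8 + 0.4 + 0.4 + 2.6
Step 3: CEC = 9.9 cmol/kg

9.9


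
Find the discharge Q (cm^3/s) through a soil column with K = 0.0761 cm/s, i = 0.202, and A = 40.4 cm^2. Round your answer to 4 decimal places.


Step 1: Apply Darcy's law: Q = K * i * A
Step 2: Q = 0.0761 * 0.202 * 40.4
Step 3: Q = 0.621 cm^3/s

0.621


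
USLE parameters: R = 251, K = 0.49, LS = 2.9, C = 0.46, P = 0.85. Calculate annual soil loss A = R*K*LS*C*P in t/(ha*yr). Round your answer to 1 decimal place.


Step 1: A = R * K * LS * C * P
Step 2: R * K = 251 * 0.49 = 122.99
Step 3: (R*K) * LS = 122.99 * 2.9 = 356.671
Step 4: * C * P = 356.671 * 0.46 * 0.85 = 139.5
Step 5: A = 139.5 t/(ha*yr)

139.5


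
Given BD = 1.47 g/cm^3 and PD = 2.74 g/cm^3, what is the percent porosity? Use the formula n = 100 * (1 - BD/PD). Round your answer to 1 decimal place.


Step 1: Formula: n = 100 * (1 - BD / PD)
Step 2: n = 100 * (1 - 1.47 / 2.74)
Step 3: n = 100 * (1 - 0.5365)
Step 4: n = 46.4%

46.4


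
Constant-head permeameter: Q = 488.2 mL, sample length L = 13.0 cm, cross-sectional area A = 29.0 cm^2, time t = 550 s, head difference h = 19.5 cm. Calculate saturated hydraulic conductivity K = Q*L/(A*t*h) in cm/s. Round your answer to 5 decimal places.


Step 1: K = Q * L / (A * t * h)
Step 2: Numerator = 488.2 * 13.0 = 6346.6
Step 3: Denominator = 29.0 * 550 * 19.5 = 311025.0
Step 4: K = 6346.6 / 311025.0 = 0.02041 cm/s

0.02041


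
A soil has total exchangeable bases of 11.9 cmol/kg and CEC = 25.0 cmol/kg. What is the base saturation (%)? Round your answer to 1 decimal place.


Step 1: BS = 100 * (sum of bases) / CEC
Step 2: BS = 100 * 11.9 / 25.0
Step 3: BS = 47.6%

47.6


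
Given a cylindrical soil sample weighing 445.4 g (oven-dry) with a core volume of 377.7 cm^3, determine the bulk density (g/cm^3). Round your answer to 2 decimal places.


Step 1: Identify the formula: BD = dry mass / volume
Step 2: Substitute values: BD = 445.4 / 377.7
Step 3: BD = 1.18 g/cm^3

1.18


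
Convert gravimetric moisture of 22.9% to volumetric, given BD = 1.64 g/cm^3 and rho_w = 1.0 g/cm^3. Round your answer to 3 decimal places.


Step 1: theta = (w / 100) * BD / rho_w
Step 2: theta = (22.9 / 100) * 1.64 / 1.0
Step 3: theta = 0.229 * 1.64
Step 4: theta = 0.376

0.376


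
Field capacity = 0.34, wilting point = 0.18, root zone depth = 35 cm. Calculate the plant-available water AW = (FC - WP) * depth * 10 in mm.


Step 1: Available water = (FC - WP) * depth * 10
Step 2: AW = (0.34 - 0.18) * 35 * 10
Step 3: AW = 0.16 * 35 * 10
Step 4: AW = 56.0 mm

56.0


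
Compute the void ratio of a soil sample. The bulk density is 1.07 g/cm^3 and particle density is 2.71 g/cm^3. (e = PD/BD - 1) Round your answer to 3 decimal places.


Step 1: e = PD / BD - 1
Step 2: e = 2.71 / 1.07 - 1
Step 3: e = 2.53271 - 1
Step 4: e = 1.533

1.533


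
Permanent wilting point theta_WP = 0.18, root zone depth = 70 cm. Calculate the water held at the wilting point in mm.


Step 1: Water (mm) = theta_WP * depth * 10
Step 2: Water = 0.18 * 70 * 10
Step 3: Water = 126.0 mm

126.0


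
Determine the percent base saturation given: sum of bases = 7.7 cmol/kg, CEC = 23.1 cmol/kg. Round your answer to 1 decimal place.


Step 1: BS = 100 * (sum of bases) / CEC
Step 2: BS = 100 * 7.7 / 23.1
Step 3: BS = 33.3%

33.3


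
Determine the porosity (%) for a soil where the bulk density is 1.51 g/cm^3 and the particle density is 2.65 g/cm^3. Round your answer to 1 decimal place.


Step 1: Formula: n = 100 * (1 - BD / PD)
Step 2: n = 100 * (1 - 1.51 / 2.65)
Step 3: n = 100 * (1 - 0.56981)
Step 4: n = 43.0%

43.0


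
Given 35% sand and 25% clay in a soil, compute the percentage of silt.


Step 1: sand + silt + clay = 100%
Step 2: silt = 100 - sand - clay
Step 3: silt = 100 - 35 - 25
Step 4: silt = 40%

40


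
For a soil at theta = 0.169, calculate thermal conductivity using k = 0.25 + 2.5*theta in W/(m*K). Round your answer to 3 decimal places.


Step 1: k = 0.25 + 2.5 * theta
Step 2: k = 0.25 + 2.5 * 0.169
Step 3: k = 0.25 + 0.423
Step 4: k = 0.673 W/(m*K)

0.673


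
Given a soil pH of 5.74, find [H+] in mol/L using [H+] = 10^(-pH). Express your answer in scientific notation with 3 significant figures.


Step 1: [H+] = 10^(-pH)
Step 2: [H+] = 10^(-5.74)
Step 3: [H+] = 1.82e-06 mol/L

1.82e-06


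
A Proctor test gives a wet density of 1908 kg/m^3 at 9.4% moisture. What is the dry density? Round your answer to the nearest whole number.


Step 1: Dry density = wet density / (1 + w/100)
Step 2: Dry density = 1908 / (1 + 9.4/100)
Step 3: Dry density = 1908 / 1.094
Step 4: Dry density = 1744 kg/m^3

1744


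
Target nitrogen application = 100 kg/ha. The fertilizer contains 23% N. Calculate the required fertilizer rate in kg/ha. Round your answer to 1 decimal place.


Step 1: Fertilizer rate = target N / (N content / 100)
Step 2: Rate = 100 / (23 / 100)
Step 3: Rate = 100 / 0.23
Step 4: Rate = 434.8 kg/ha

434.8


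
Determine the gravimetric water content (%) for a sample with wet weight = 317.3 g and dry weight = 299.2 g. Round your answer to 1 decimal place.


Step 1: Water mass = wet - dry = 317.3 - 299.2 = 18.1 g
Step 2: w = 100 * water mass / dry mass
Step 3: w = 100 * 18.1 / 299.2 = 6.0%

6.0


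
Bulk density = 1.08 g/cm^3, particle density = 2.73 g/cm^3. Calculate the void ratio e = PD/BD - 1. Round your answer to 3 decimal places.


Step 1: e = PD / BD - 1
Step 2: e = 2.73 / 1.08 - 1
Step 3: e = 2.52778 - 1
Step 4: e = 1.528

1.528


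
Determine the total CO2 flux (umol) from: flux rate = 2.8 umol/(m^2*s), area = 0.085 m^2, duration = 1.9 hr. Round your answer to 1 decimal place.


Step 1: Convert time to seconds: 1.9 hr * 3600 = 6840.0 s
Step 2: Total = flux * area * time_s
Step 3: Total = 2.8 * 0.085 * 6840.0
Step 4: Total = 1627.9 umol

1627.9


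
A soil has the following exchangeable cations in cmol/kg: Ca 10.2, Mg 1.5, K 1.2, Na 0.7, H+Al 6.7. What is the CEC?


Step 1: CEC = Ca + Mg + K + Na + (H+Al)
Step 2: CEC = 10.2 + 1.5 + 1.2 + 0.7 + 6.7
Step 3: CEC = 20.3 cmol/kg

20.3


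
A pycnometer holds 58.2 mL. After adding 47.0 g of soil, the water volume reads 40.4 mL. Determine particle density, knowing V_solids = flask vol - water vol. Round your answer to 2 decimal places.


Step 1: Volume of solids = flask volume - water volume with soil
Step 2: V_solids = 58.2 - 40.4 = 17.8 mL
Step 3: Particle density = mass / V_solids = 47.0 / 17.8 = 2.64 g/cm^3

2.64


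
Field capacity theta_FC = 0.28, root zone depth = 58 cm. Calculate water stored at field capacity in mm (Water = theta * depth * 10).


Step 1: Water (mm) = theta_FC * depth (cm) * 10
Step 2: Water = 0.28 * 58 * 10
Step 3: Water = 162.4 mm

162.4


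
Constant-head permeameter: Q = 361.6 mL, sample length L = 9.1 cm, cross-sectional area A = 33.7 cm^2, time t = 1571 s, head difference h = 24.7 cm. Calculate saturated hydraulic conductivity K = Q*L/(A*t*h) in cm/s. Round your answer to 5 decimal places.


Step 1: K = Q * L / (A * t * h)
Step 2: Numerator = 361.6 * 9.1 = 3290.56
Step 3: Denominator = 33.7 * 1571 * 24.7 = 1307684.69
Step 4: K = 3290.56 / 1307684.69 = 0.00252 cm/s

0.00252


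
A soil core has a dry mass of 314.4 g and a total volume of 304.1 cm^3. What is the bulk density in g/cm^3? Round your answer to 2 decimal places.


Step 1: Identify the formula: BD = dry mass / volume
Step 2: Substitute values: BD = 314.4 / 304.1
Step 3: BD = 1.03 g/cm^3

1.03


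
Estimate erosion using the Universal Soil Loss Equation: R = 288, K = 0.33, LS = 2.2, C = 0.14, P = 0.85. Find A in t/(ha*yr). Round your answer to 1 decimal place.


Step 1: A = R * K * LS * C * P
Step 2: R * K = 288 * 0.33 = 95.04
Step 3: (R*K) * LS = 95.04 * 2.2 = 209.088
Step 4: * C * P = 209.088 * 0.14 * 0.85 = 24.9
Step 5: A = 24.9 t/(ha*yr)

24.9


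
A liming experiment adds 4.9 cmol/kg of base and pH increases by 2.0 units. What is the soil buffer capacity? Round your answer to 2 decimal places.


Step 1: BC = change in base / change in pH
Step 2: BC = 4.9 / 2.0
Step 3: BC = 2.45 cmol/(kg*pH unit)

2.45


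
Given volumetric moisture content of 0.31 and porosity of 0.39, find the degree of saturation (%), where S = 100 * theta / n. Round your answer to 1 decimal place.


Step 1: S = 100 * theta_v / n
Step 2: S = 100 * 0.31 / 0.39
Step 3: S = 79.5%

79.5


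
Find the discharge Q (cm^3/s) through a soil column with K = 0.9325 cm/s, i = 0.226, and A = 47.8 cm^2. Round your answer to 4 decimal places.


Step 1: Apply Darcy's law: Q = K * i * A
Step 2: Q = 0.9325 * 0.226 * 47.8
Step 3: Q = 10.0736 cm^3/s

10.0736


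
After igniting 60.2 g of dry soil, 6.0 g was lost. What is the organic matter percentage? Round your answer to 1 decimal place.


Step 1: OM% = 100 * LOI / sample mass
Step 2: OM = 100 * 6.0 / 60.2
Step 3: OM = 10.0%

10.0


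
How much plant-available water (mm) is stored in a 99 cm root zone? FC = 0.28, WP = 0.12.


Step 1: Available water = (FC - WP) * depth * 10
Step 2: AW = (0.28 - 0.12) * 99 * 10
Step 3: AW = 0.16 * 99 * 10
Step 4: AW = 158.4 mm

158.4


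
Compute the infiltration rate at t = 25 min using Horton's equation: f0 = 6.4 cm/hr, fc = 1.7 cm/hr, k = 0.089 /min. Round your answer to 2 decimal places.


Step 1: f = fc + (f0 - fc) * exp(-k * t)
Step 2: exp(-0.089 * 25) = 0.108067
Step 3: f = 1.7 + (6.4 - 1.7) * 0.108067
Step 4: f = 1.7 + 4.7 * 0.108067
Step 5: f = 2.21 cm/hr

2.21


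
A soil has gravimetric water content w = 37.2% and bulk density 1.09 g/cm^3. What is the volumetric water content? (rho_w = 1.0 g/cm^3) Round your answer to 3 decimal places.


Step 1: theta = (w / 100) * BD / rho_w
Step 2: theta = (37.2 / 100) * 1.09 / 1.0
Step 3: theta = 0.372 * 1.09
Step 4: theta = 0.405

0.405


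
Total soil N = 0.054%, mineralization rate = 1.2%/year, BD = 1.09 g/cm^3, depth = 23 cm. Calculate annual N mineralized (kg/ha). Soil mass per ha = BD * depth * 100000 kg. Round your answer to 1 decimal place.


Step 1: Soil mass per ha = BD * depth * 100000 = 1.09 * 23 * 100000 = 2507000 kg
Step 2: Total N pool = soil mass * N%/100 = 2507000 * 0.054/100 = 1353.78 kg/ha
Step 3: N mineralized = N pool * rate%/100 = 1353.78 * 1.2/100 = 16.2 kg/ha/yr

16.2


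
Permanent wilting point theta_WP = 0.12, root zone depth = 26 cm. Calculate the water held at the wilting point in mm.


Step 1: Water (mm) = theta_WP * depth * 10
Step 2: Water = 0.12 * 26 * 10
Step 3: Water = 31.2 mm

31.2


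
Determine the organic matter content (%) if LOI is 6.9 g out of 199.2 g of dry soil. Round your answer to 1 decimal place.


Step 1: OM% = 100 * LOI / sample mass
Step 2: OM = 100 * 6.9 / 199.2
Step 3: OM = 3.5%

3.5


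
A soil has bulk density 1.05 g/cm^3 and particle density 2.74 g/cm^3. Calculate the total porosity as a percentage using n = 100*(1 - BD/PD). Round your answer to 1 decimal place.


Step 1: Formula: n = 100 * (1 - BD / PD)
Step 2: n = 100 * (1 - 1.05 / 2.74)
Step 3: n = 100 * (1 - 0.38321)
Step 4: n = 61.7%

61.7


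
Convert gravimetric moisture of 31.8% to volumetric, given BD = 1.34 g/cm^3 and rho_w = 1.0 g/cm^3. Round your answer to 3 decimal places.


Step 1: theta = (w / 100) * BD / rho_w
Step 2: theta = (31.8 / 100) * 1.34 / 1.0
Step 3: theta = 0.318 * 1.34
Step 4: theta = 0.426

0.426


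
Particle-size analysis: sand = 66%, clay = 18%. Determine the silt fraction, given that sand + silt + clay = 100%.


Step 1: sand + silt + clay = 100%
Step 2: silt = 100 - sand - clay
Step 3: silt = 100 - 66 - 18
Step 4: silt = 16%

16


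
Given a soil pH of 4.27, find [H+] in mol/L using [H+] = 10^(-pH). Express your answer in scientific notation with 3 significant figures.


Step 1: [H+] = 10^(-pH)
Step 2: [H+] = 10^(-4.27)
Step 3: [H+] = 5.37e-05 mol/L

5.37e-05


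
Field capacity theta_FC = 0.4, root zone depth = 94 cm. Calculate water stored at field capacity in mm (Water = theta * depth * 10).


Step 1: Water (mm) = theta_FC * depth (cm) * 10
Step 2: Water = 0.4 * 94 * 10
Step 3: Water = 376.0 mm

376.0


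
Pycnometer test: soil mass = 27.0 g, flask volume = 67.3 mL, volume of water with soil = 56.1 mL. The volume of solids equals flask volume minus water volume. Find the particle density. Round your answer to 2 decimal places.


Step 1: Volume of solids = flask volume - water volume with soil
Step 2: V_solids = 67.3 - 56.1 = 11.2 mL
Step 3: Particle density = mass / V_solids = 27.0 / 11.2 = 2.41 g/cm^3

2.41


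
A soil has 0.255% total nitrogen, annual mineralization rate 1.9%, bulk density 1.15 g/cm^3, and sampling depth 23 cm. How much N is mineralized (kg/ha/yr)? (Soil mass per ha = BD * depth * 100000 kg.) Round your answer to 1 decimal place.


Step 1: Soil mass per ha = BD * depth * 100000 = 1.15 * 23 * 100000 = 2645000 kg
Step 2: Total N pool = soil mass * N%/100 = 2645000 * 0.255/100 = 6744.75 kg/ha
Step 3: N mineralized = N pool * rate%/100 = 6744.75 * 1.9/100 = 128.2 kg/ha/yr

128.2


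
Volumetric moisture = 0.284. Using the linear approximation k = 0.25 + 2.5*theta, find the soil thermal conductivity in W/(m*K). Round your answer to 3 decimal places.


Step 1: k = 0.25 + 2.5 * theta
Step 2: k = 0.25 + 2.5 * 0.284
Step 3: k = 0.25 + 0.71
Step 4: k = 0.96 W/(m*K)

0.96


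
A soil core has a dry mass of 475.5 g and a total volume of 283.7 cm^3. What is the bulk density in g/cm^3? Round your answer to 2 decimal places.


Step 1: Identify the formula: BD = dry mass / volume
Step 2: Substitute values: BD = 475.5 / 283.7
Step 3: BD = 1.68 g/cm^3

1.68


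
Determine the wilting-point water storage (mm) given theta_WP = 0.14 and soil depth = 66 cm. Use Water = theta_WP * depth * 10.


Step 1: Water (mm) = theta_WP * depth * 10
Step 2: Water = 0.14 * 66 * 10
Step 3: Water = 92.4 mm

92.4


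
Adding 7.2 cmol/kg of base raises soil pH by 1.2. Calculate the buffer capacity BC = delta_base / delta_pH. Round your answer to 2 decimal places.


Step 1: BC = change in base / change in pH
Step 2: BC = 7.2 / 1.2
Step 3: BC = 6.0 cmol/(kg*pH unit)

6.0


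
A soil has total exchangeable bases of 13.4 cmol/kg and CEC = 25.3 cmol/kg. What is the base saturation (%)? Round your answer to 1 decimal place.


Step 1: BS = 100 * (sum of bases) / CEC
Step 2: BS = 100 * 13.4 / 25.3
Step 3: BS = 53.0%

53.0


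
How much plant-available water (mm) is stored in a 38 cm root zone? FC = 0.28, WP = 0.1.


Step 1: Available water = (FC - WP) * depth * 10
Step 2: AW = (0.28 - 0.1) * 38 * 10
Step 3: AW = 0.18 * 38 * 10
Step 4: AW = 68.4 mm

68.4


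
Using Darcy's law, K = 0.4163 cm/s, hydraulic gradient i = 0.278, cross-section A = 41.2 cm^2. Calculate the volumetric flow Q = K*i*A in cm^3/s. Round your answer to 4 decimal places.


Step 1: Apply Darcy's law: Q = K * i * A
Step 2: Q = 0.4163 * 0.278 * 41.2
Step 3: Q = 4.7681 cm^3/s

4.7681


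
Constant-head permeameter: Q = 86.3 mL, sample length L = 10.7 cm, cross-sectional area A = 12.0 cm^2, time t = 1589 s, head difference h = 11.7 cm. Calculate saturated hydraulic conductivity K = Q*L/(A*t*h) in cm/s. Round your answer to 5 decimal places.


Step 1: K = Q * L / (A * t * h)
Step 2: Numerator = 86.3 * 10.7 = 923.41
Step 3: Denominator = 12.0 * 1589 * 11.7 = 223095.6
Step 4: K = 923.41 / 223095.6 = 0.00414 cm/s

0.00414


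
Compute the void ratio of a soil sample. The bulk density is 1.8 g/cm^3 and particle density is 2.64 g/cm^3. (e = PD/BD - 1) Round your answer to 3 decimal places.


Step 1: e = PD / BD - 1
Step 2: e = 2.64 / 1.8 - 1
Step 3: e = 1.46667 - 1
Step 4: e = 0.467

0.467


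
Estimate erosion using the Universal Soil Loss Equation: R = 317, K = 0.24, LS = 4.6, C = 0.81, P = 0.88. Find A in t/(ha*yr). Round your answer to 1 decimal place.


Step 1: A = R * K * LS * C * P
Step 2: R * K = 317 * 0.24 = 76.08
Step 3: (R*K) * LS = 76.08 * 4.6 = 349.968
Step 4: * C * P = 349.968 * 0.81 * 0.88 = 249.5
Step 5: A = 249.5 t/(ha*yr)

249.5


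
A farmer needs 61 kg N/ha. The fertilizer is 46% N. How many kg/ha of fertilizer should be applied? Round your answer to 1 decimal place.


Step 1: Fertilizer rate = target N / (N content / 100)
Step 2: Rate = 61 / (46 / 100)
Step 3: Rate = 61 / 0.46
Step 4: Rate = 132.6 kg/ha

132.6


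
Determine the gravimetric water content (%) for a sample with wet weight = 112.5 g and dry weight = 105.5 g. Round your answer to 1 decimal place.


Step 1: Water mass = wet - dry = 112.5 - 105.5 = 7.0 g
Step 2: w = 100 * water mass / dry mass
Step 3: w = 100 * 7.0 / 105.5 = 6.6%

6.6


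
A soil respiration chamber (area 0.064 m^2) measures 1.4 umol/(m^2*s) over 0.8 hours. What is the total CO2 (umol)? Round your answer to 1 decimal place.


Step 1: Convert time to seconds: 0.8 hr * 3600 = 2880.0 s
Step 2: Total = flux * area * time_s
Step 3: Total = 1.4 * 0.064 * 2880.0
Step 4: Total = 258.0 umol

258.0


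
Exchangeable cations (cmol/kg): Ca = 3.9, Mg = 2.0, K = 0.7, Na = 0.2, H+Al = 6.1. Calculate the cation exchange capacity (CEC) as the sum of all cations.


Step 1: CEC = Ca + Mg + K + Na + (H+Al)
Step 2: CEC = 3.9 + 2.0 + 0.7 + 0.2 + 6.1
Step 3: CEC = 12.9 cmol/kg

12.9


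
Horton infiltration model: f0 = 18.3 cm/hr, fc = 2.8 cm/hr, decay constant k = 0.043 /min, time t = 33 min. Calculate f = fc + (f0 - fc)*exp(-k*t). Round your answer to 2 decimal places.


Step 1: f = fc + (f0 - fc) * exp(-k * t)
Step 2: exp(-0.043 * 33) = 0.241956
Step 3: f = 2.8 + (18.3 - 2.8) * 0.241956
Step 4: f = 2.8 + 15.5 * 0.241956
Step 5: f = 6.55 cm/hr

6.55


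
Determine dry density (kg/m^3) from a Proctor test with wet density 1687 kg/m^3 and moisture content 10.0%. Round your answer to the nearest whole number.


Step 1: Dry density = wet density / (1 + w/100)
Step 2: Dry density = 1687 / (1 + 10.0/100)
Step 3: Dry density = 1687 / 1.1
Step 4: Dry density = 1534 kg/m^3

1534


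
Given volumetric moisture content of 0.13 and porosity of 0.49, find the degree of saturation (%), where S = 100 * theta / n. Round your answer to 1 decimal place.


Step 1: S = 100 * theta_v / n
Step 2: S = 100 * 0.13 / 0.49
Step 3: S = 26.5%

26.5


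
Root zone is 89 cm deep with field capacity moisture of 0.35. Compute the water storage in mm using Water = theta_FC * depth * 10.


Step 1: Water (mm) = theta_FC * depth (cm) * 10
Step 2: Water = 0.35 * 89 * 10
Step 3: Water = 311.5 mm

311.5


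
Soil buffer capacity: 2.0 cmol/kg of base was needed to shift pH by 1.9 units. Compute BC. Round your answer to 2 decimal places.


Step 1: BC = change in base / change in pH
Step 2: BC = 2.0 / 1.9
Step 3: BC = 1.05 cmol/(kg*pH unit)

1.05


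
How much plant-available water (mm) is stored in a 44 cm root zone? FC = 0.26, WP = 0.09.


Step 1: Available water = (FC - WP) * depth * 10
Step 2: AW = (0.26 - 0.09) * 44 * 10
Step 3: AW = 0.17 * 44 * 10
Step 4: AW = 74.8 mm

74.8


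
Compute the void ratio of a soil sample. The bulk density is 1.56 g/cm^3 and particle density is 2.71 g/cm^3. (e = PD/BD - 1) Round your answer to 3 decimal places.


Step 1: e = PD / BD - 1
Step 2: e = 2.71 / 1.56 - 1
Step 3: e = 1.73718 - 1
Step 4: e = 0.737

0.737


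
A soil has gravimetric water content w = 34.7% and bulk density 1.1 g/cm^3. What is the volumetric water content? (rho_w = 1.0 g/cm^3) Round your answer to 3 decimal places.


Step 1: theta = (w / 100) * BD / rho_w
Step 2: theta = (34.7 / 100) * 1.1 / 1.0
Step 3: theta = 0.347 * 1.1
Step 4: theta = 0.382

0.382


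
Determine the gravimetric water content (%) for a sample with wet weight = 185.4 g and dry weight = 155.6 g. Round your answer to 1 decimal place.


Step 1: Water mass = wet - dry = 185.4 - 155.6 = 29.8 g
Step 2: w = 100 * water mass / dry mass
Step 3: w = 100 * 29.8 / 155.6 = 19.2%

19.2


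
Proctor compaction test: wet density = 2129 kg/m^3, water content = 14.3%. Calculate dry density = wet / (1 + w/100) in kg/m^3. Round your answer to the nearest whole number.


Step 1: Dry density = wet density / (1 + w/100)
Step 2: Dry density = 2129 / (1 + 14.3/100)
Step 3: Dry density = 2129 / 1.143
Step 4: Dry density = 1863 kg/m^3

1863


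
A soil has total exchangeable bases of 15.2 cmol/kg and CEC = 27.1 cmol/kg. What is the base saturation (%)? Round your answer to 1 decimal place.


Step 1: BS = 100 * (sum of bases) / CEC
Step 2: BS = 100 * 15.2 / 27.1
Step 3: BS = 56.1%

56.1


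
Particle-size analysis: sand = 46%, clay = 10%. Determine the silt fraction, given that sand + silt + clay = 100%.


Step 1: sand + silt + clay = 100%
Step 2: silt = 100 - sand - clay
Step 3: silt = 100 - 46 - 10
Step 4: silt = 44%

44


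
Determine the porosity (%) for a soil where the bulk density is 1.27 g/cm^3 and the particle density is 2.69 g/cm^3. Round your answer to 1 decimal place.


Step 1: Formula: n = 100 * (1 - BD / PD)
Step 2: n = 100 * (1 - 1.27 / 2.69)
Step 3: n = 100 * (1 - 0.47212)
Step 4: n = 52.8%

52.8


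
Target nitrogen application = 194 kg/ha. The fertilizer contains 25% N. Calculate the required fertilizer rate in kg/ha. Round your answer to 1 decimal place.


Step 1: Fertilizer rate = target N / (N content / 100)
Step 2: Rate = 194 / (25 / 100)
Step 3: Rate = 194 / 0.25
Step 4: Rate = 776.0 kg/ha

776.0


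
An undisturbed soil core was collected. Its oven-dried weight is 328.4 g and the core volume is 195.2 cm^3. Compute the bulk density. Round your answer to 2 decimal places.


Step 1: Identify the formula: BD = dry mass / volume
Step 2: Substitute values: BD = 328.4 / 195.2
Step 3: BD = 1.68 g/cm^3

1.68


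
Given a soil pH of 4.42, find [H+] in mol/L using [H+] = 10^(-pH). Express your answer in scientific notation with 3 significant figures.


Step 1: [H+] = 10^(-pH)
Step 2: [H+] = 10^(-4.42)
Step 3: [H+] = 3.80e-05 mol/L

3.80e-05


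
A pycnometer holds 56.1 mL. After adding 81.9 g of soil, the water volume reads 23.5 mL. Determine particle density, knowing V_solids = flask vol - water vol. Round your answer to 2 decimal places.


Step 1: Volume of solids = flask volume - water volume with soil
Step 2: V_solids = 56.1 - 23.5 = 32.6 mL
Step 3: Particle density = mass / V_solids = 81.9 / 32.6 = 2.51 g/cm^3

2.51


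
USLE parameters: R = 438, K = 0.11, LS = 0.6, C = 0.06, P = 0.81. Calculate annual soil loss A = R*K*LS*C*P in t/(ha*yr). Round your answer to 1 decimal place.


Step 1: A = R * K * LS * C * P
Step 2: R * K = 438 * 0.11 = 48.18
Step 3: (R*K) * LS = 48.18 * 0.6 = 28.908
Step 4: * C * P = 28.908 * 0.06 * 0.81 = 1.4
Step 5: A = 1.4 t/(ha*yr)

1.4


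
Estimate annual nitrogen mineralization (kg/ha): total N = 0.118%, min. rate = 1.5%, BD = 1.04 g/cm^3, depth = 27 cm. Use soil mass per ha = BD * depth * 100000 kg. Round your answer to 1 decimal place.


Step 1: Soil mass per ha = BD * depth * 100000 = 1.04 * 27 * 100000 = 2808000 kg
Step 2: Total N pool = soil mass * N%/100 = 2808000 * 0.118/100 = 3313.44 kg/ha
Step 3: N mineralized = N pool * rate%/100 = 3313.44 * 1.5/100 = 49.7 kg/ha/yr

49.7


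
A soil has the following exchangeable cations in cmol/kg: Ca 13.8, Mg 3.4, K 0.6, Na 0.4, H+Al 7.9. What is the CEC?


Step 1: CEC = Ca + Mg + K + Na + (H+Al)
Step 2: CEC = 13.8 + 3.4 + 0.6 + 0.4 + 7.9
Step 3: CEC = 26.1 cmol/kg

26.1


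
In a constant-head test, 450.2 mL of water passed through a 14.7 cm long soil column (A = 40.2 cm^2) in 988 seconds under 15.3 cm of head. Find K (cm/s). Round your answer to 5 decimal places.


Step 1: K = Q * L / (A * t * h)
Step 2: Numerator = 450.2 * 14.7 = 6617.94
Step 3: Denominator = 40.2 * 988 * 15.3 = 607679.28
Step 4: K = 6617.94 / 607679.28 = 0.01089 cm/s

0.01089


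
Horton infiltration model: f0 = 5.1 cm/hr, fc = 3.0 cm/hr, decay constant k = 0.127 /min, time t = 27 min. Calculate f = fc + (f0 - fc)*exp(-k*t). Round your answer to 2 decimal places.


Step 1: f = fc + (f0 - fc) * exp(-k * t)
Step 2: exp(-0.127 * 27) = 0.032419
Step 3: f = 3.0 + (5.1 - 3.0) * 0.032419
Step 4: f = 3.0 + 2.1 * 0.032419
Step 5: f = 3.07 cm/hr

3.07


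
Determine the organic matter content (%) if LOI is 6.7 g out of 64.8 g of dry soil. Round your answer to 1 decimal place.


Step 1: OM% = 100 * LOI / sample mass
Step 2: OM = 100 * 6.7 / 64.8
Step 3: OM = 10.3%

10.3


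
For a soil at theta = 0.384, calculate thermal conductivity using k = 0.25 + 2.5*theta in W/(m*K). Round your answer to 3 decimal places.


Step 1: k = 0.25 + 2.5 * theta
Step 2: k = 0.25 + 2.5 * 0.384
Step 3: k = 0.25 + 0.96
Step 4: k = 1.21 W/(m*K)

1.21


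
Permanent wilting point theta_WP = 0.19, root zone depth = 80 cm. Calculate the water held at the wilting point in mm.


Step 1: Water (mm) = theta_WP * depth * 10
Step 2: Water = 0.19 * 80 * 10
Step 3: Water = 152.0 mm

152.0


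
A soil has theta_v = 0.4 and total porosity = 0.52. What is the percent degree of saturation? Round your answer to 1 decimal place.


Step 1: S = 100 * theta_v / n
Step 2: S = 100 * 0.4 / 0.52
Step 3: S = 76.9%

76.9


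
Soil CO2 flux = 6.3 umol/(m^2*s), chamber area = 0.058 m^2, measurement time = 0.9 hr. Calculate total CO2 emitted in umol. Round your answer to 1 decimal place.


Step 1: Convert time to seconds: 0.9 hr * 3600 = 3240.0 s
Step 2: Total = flux * area * time_s
Step 3: Total = 6.3 * 0.058 * 3240.0
Step 4: Total = 1183.9 umol

1183.9


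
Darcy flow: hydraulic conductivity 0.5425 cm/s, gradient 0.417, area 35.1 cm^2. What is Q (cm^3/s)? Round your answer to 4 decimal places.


Step 1: Apply Darcy's law: Q = K * i * A
Step 2: Q = 0.5425 * 0.417 * 35.1
Step 3: Q = 7.9404 cm^3/s

7.9404


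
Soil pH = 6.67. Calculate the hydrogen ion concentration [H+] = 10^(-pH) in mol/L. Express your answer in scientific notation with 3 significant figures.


Step 1: [H+] = 10^(-pH)
Step 2: [H+] = 10^(-6.67)
Step 3: [H+] = 2.14e-07 mol/L

2.14e-07


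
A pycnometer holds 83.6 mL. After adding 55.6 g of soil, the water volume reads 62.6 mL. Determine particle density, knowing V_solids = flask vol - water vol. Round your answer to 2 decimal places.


Step 1: Volume of solids = flask volume - water volume with soil
Step 2: V_solids = 83.6 - 62.6 = 21.0 mL
Step 3: Particle density = mass / V_solids = 55.6 / 21.0 = 2.65 g/cm^3

2.65


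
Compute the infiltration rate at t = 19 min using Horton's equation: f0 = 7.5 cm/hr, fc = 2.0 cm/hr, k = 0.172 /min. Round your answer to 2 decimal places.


Step 1: f = fc + (f0 - fc) * exp(-k * t)
Step 2: exp(-0.172 * 19) = 0.038083
Step 3: f = 2.0 + (7.5 - 2.0) * 0.038083
Step 4: f = 2.0 + 5.5 * 0.038083
Step 5: f = 2.21 cm/hr

2.21


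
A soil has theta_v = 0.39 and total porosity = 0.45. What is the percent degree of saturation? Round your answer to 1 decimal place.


Step 1: S = 100 * theta_v / n
Step 2: S = 100 * 0.39 / 0.45
Step 3: S = 86.7%

86.7


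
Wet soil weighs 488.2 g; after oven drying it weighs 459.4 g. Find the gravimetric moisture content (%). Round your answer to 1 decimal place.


Step 1: Water mass = wet - dry = 488.2 - 459.4 = 28.8 g
Step 2: w = 100 * water mass / dry mass
Step 3: w = 100 * 28.8 / 459.4 = 6.3%

6.3


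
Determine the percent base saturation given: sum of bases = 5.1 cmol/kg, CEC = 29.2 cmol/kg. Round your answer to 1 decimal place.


Step 1: BS = 100 * (sum of bases) / CEC
Step 2: BS = 100 * 5.1 / 29.2
Step 3: BS = 17.5%

17.5


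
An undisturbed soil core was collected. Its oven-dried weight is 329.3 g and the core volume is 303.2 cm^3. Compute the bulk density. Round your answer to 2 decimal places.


Step 1: Identify the formula: BD = dry mass / volume
Step 2: Substitute values: BD = 329.3 / 303.2
Step 3: BD = 1.09 g/cm^3

1.09


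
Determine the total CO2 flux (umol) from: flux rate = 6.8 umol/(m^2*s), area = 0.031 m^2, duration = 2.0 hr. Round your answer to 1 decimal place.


Step 1: Convert time to seconds: 2.0 hr * 3600 = 7200.0 s
Step 2: Total = flux * area * time_s
Step 3: Total = 6.8 * 0.031 * 7200.0
Step 4: Total = 1517.8 umol

1517.8


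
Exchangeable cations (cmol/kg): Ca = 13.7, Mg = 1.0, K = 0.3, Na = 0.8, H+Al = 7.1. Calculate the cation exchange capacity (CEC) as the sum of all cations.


Step 1: CEC = Ca + Mg + K + Na + (H+Al)
Step 2: CEC = 13.7 + 1.0 + 0.3 + 0.8 + 7.1
Step 3: CEC = 22.9 cmol/kg

22.9


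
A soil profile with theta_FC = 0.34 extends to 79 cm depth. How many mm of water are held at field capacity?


Step 1: Water (mm) = theta_FC * depth (cm) * 10
Step 2: Water = 0.34 * 79 * 10
Step 3: Water = 268.6 mm

268.6


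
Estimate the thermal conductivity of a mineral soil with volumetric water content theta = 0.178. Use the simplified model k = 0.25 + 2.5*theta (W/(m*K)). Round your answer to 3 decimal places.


Step 1: k = 0.25 + 2.5 * theta
Step 2: k = 0.25 + 2.5 * 0.178
Step 3: k = 0.25 + 0.445
Step 4: k = 0.695 W/(m*K)

0.695


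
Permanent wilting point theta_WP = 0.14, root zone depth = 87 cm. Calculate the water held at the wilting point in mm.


Step 1: Water (mm) = theta_WP * depth * 10
Step 2: Water = 0.14 * 87 * 10
Step 3: Water = 121.8 mm

121.8


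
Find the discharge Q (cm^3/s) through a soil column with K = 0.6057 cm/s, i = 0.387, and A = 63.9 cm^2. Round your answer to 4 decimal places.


Step 1: Apply Darcy's law: Q = K * i * A
Step 2: Q = 0.6057 * 0.387 * 63.9
Step 3: Q = 14.9785 cm^3/s

14.9785


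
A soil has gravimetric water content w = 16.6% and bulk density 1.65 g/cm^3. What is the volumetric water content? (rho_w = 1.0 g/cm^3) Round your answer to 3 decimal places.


Step 1: theta = (w / 100) * BD / rho_w
Step 2: theta = (16.6 / 100) * 1.65 / 1.0
Step 3: theta = 0.166 * 1.65
Step 4: theta = 0.274

0.274


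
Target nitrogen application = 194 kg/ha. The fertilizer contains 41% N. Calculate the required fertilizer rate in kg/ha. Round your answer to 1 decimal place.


Step 1: Fertilizer rate = target N / (N content / 100)
Step 2: Rate = 194 / (41 / 100)
Step 3: Rate = 194 / 0.41
Step 4: Rate = 473.2 kg/ha

473.2


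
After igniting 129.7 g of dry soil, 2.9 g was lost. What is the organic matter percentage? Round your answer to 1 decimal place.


Step 1: OM% = 100 * LOI / sample mass
Step 2: OM = 100 * 2.9 / 129.7
Step 3: OM = 2.2%

2.2


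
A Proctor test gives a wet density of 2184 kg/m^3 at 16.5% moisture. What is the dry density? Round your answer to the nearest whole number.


Step 1: Dry density = wet density / (1 + w/100)
Step 2: Dry density = 2184 / (1 + 16.5/100)
Step 3: Dry density = 2184 / 1.165
Step 4: Dry density = 1875 kg/m^3

1875


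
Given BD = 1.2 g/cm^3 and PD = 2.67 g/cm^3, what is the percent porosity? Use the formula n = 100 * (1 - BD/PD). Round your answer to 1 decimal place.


Step 1: Formula: n = 100 * (1 - BD / PD)
Step 2: n = 100 * (1 - 1.2 / 2.67)
Step 3: n = 100 * (1 - 0.44944)
Step 4: n = 55.1%

55.1


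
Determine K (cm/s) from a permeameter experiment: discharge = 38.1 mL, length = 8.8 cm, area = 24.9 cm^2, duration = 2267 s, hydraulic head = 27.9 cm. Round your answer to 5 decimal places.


Step 1: K = Q * L / (A * t * h)
Step 2: Numerator = 38.1 * 8.8 = 335.28
Step 3: Denominator = 24.9 * 2267 * 27.9 = 1574907.57
Step 4: K = 335.28 / 1574907.57 = 0.00021 cm/s

0.00021


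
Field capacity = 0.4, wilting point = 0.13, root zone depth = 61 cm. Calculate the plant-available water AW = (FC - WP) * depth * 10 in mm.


Step 1: Available water = (FC - WP) * depth * 10
Step 2: AW = (0.4 - 0.13) * 61 * 10
Step 3: AW = 0.27 * 61 * 10
Step 4: AW = 164.7 mm

164.7


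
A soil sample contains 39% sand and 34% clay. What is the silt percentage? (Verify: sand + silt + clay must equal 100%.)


Step 1: sand + silt + clay = 100%
Step 2: silt = 100 - sand - clay
Step 3: silt = 100 - 39 - 34
Step 4: silt = 27%

27


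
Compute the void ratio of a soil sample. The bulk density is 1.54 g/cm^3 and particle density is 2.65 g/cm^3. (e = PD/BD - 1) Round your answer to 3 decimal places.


Step 1: e = PD / BD - 1
Step 2: e = 2.65 / 1.54 - 1
Step 3: e = 1.72078 - 1
Step 4: e = 0.721

0.721
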